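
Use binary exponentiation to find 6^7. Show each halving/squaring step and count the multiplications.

Computing 6^7 by squaring (build up from 6^1; each line after the first costs one multiplication):

6^1 = 6
6^2 = (6^1)^2 = 6^2 = 36
6^3 = 6 * 6^2 = 6 * 36 = 216
6^6 = (6^3)^2 = 216^2 = 46656
6^7 = 6 * 6^6 = 6 * 46656 = 279936

Result: 279936
Multiplications needed: 4 (4 lines after 6^1)

6^7 = 279936. Using exponentiation by squaring, this requires 4 multiplications. The key idea: if the exponent is even, square the half-power; if odd, multiply by the base once.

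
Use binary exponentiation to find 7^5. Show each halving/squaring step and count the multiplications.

Computing 7^5 by squaring (build up from 7^1; each line after the first costs one multiplication):

7^1 = 7
7^2 = (7^1)^2 = 7^2 = 49
7^4 = (7^2)^2 = 49^2 = 2401
7^5 = 7 * 7^4 = 7 * 2401 = 16807

Result: 16807
Multiplications needed: 3 (3 lines after 7^1)

7^5 = 16807. Using exponentiation by squaring, this requires 3 multiplications. The key idea: if the exponent is even, square the half-power; if odd, multiply by the base once.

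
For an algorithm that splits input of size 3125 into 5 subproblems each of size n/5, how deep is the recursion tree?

For divide and conquer with division factor 5:

Problem sizes at each level:
Level 0: 3125
Level 1: 625
Level 2: 125
Level 3: 25
Level 4: 5
Level 5: 1

The root is level 0 and the size-1 base case is level 5 (the tree spans levels 0 through 5, i.e. 6 levels counting the root), so the depth is the number of divisions: log_5(3125) = 5

The recursion tree depth is log_5(3125) = 5. At each level, the problem size is divided by 5, so it takes 5 divisions to reduce to a base case of size 1. The algorithm makes 5 recursive calls at each level.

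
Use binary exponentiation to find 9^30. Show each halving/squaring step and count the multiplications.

Computing 9^30 by squaring (build up from 9^1; each line after the first costs one multiplication):

9^1 = 9
9^2 = (9^1)^2 = 9^2 = 81
9^3 = 9 * 9^2 = 9 * 81 = 729
9^6 = (9^3)^2 = 729^2 = 531441
9^7 = 9 * 9^6 = 9 * 531441 = 4782969
9^14 = (9^7)^2 = 4782969^2 = 22876792454961
9^15 = 9 * 9^14 = 9 * 22876792454961 = 205891132094649
9^30 = (9^15)^2 = 205891132094649^2 = 42391158275216203514294433201

Result: 42391158275216203514294433201
Multiplications needed: 7 (7 lines after 9^1)

9^30 = 42391158275216203514294433201. Using exponentiation by squaring, this requires 7 multiplications. The key idea: if the exponent is even, square the half-power; if odd, multiply by the base once.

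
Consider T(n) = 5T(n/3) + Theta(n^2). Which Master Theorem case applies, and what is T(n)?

Master Theorem for T(n) = 5T(n/3) + O(n^2):

a = 5, b = 3, c = 2
log_b(a) = log_3(5) = 1.4650

Case 3: c = 2 > log_3(5) = 1.4650
T(n) = O(n^2) = O(n^2)

For T(n) = 5T(n/3) + O(n^2): log_3(5) = 1.4650. This is Case 3 of the Master Theorem (c > log_b(a), work dominated by root), giving O(n^2).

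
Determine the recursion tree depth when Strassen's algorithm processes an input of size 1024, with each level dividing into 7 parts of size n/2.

For divide and conquer with division factor 2:

Problem sizes at each level:
Level 0: 1024
Level 1: 512
Level 2: 256
Level 3: 128
Level 4: 64
Level 5: 32
Level 6: 16
Level 7: 8
Level 8: 4
Level 9: 2
Level 10: 1

The root is level 0 and the size-1 base case is level 10 (the tree spans levels 0 through 10, i.e. 11 levels counting the root), so the depth is the number of divisions: log_2(1024) = 10

The recursion tree depth is log_2(1024) = 10. At each level, the problem size is divided by 2, so it takes 10 divisions to reduce to a base case of size 1. The algorithm makes 7 recursive calls at each level.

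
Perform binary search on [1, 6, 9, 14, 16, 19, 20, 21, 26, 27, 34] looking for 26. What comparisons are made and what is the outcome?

Binary search for 26 in [1, 6, 9, 14, 16, 19, 20, 21, 26, 27, 34]:

lo=0, hi=10, mid=5, arr[mid]=19 -> 19 < 26, search right half
lo=6, hi=10, mid=8, arr[mid]=26 -> Found target at index 8!

Binary search finds 26 at index 8 after 2 comparisons. The search repeatedly halves the search space by comparing with the middle element.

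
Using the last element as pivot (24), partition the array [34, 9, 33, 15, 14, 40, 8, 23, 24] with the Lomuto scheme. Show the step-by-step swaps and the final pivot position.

Lomuto partition with pivot = 24:

Initial array: [34, 9, 33, 15, 14, 40, 8, 23, 24]

arr[0]=34 > 24: no swap
arr[1]=9 <= 24: swap with position 0, array becomes [9, 34, 33, 15, 14, 40, 8, 23, 24]
arr[2]=33 > 24: no swap
arr[3]=15 <= 24: swap with position 1, array becomes [9, 15, 33, 34, 14, 40, 8, 23, 24]
arr[4]=14 <= 24: swap with position 2, array becomes [9, 15, 14, 34, 33, 40, 8, 23, 24]
arr[5]=40 > 24: no swap
arr[6]=8 <= 24: swap with position 3, array becomes [9, 15, 14, 8, 33, 40, 34, 23, 24]
arr[7]=23 <= 24: swap with position 4, array becomes [9, 15, 14, 8, 23, 40, 34, 33, 24]

Place pivot at position 5: [9, 15, 14, 8, 23, 24, 34, 33, 40]
Pivot position: 5

After partitioning with pivot 24, the array becomes [9, 15, 14, 8, 23, 24, 34, 33, 40]. The pivot is placed at index 5. All elements to the left of the pivot are <= 24, and all elements to the right are > 24.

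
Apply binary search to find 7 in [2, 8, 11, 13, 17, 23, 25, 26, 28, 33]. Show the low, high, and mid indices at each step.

Binary search for 7 in [2, 8, 11, 13, 17, 23, 25, 26, 28, 33]:

lo=0, hi=9, mid=4, arr[mid]=17 -> 17 > 7, search left half
lo=0, hi=3, mid=1, arr[mid]=8 -> 8 > 7, search left half
lo=0, hi=0, mid=0, arr[mid]=2 -> 2 < 7, search right half
lo=1 > hi=0, target 7 not found

Binary search determines that 7 is not in the array after 3 comparisons. The search space was exhausted without finding the target.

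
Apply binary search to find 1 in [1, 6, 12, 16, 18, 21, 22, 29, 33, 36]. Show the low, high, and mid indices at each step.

Binary search for 1 in [1, 6, 12, 16, 18, 21, 22, 29, 33, 36]:

lo=0, hi=9, mid=4, arr[mid]=18 -> 18 > 1, search left half
lo=0, hi=3, mid=1, arr[mid]=6 -> 6 > 1, search left half
lo=0, hi=0, mid=0, arr[mid]=1 -> Found target at index 0!

Binary search finds 1 at index 0 after 3 comparisons. The search repeatedly halves the search space by comparing with the middle element.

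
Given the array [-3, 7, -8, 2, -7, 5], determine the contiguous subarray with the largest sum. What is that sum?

Using Kadane's algorithm on [-3, 7, -8, 2, -7, 5]:

Scanning through the array:
Position 1 (value 7): max_ending_here = 7, max_so_far = 7
Position 2 (value -8): max_ending_here = -1, max_so_far = 7
Position 3 (value 2): max_ending_here = 2, max_so_far = 7
Position 4 (value -7): max_ending_here = -5, max_so_far = 7
Position 5 (value 5): max_ending_here = 5, max_so_far = 7

Maximum subarray: [7]
Maximum sum: 7

The maximum subarray is [7] with sum 7. This subarray runs from index 1 to index 1.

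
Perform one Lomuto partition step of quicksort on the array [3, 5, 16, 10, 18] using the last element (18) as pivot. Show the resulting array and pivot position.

Lomuto partition with pivot = 18:

Initial array: [3, 5, 16, 10, 18]

arr[0]=3 <= 18: swap with position 0, array becomes [3, 5, 16, 10, 18]
arr[1]=5 <= 18: swap with position 1, array becomes [3, 5, 16, 10, 18]
arr[2]=16 <= 18: swap with position 2, array becomes [3, 5, 16, 10, 18]
arr[3]=10 <= 18: swap with position 3, array becomes [3, 5, 16, 10, 18]

Place pivot at position 4: [3, 5, 16, 10, 18]
Pivot position: 4

After partitioning with pivot 18, the array becomes [3, 5, 16, 10, 18]. The pivot is placed at index 4. All elements to the left of the pivot are <= 18, and all elements to the right are > 18.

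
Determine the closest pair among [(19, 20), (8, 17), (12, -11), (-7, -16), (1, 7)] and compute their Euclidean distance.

Computing all pairwise distances among 5 points:

d((19, 20), (8, 17)) = 11.4018 <-- minimum
d((19, 20), (12, -11)) = 31.7805
d((19, 20), (-7, -16)) = 44.4072
d((19, 20), (1, 7)) = 22.2036
d((8, 17), (12, -11)) = 28.2843
d((8, 17), (-7, -16)) = 36.2491
d((8, 17), (1, 7)) = 12.2066
d((12, -11), (-7, -16)) = 19.6469
d((12, -11), (1, 7)) = 21.095
d((-7, -16), (1, 7)) = 24.3516

Closest pair: (19, 20) and (8, 17) with distance 11.4018

The closest pair is (19, 20) and (8, 17) with Euclidean distance 11.4018. For 5 points, brute-force pairwise comparison is shown above. For large n, the divide-and-conquer algorithm (sort by x, recurse on halves, check the dividing strip) achieves O(n log n).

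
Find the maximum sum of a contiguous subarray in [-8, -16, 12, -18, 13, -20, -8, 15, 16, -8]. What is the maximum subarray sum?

Using Kadane's algorithm on [-8, -16, 12, -18, 13, -20, -8, 15, 16, -8]:

Scanning through the array:
Position 1 (value -16): max_ending_here = -16, max_so_far = -8
Position 2 (value 12): max_ending_here = 12, max_so_far = 12
Position 3 (value -18): max_ending_here = -6, max_so_far = 12
Position 4 (value 13): max_ending_here = 13, max_so_far = 13
Position 5 (value -20): max_ending_here = -7, max_so_far = 13
Position 6 (value -8): max_ending_here = -8, max_so_far = 13
Position 7 (value 15): max_ending_here = 15, max_so_far = 15
Position 8 (value 16): max_ending_here = 31, max_so_far = 31
Position 9 (value -8): max_ending_here = 23, max_so_far = 31

Maximum subarray: [15, 16]
Maximum sum: 31

The maximum subarray is [15, 16] with sum 31. This subarray runs from index 7 to index 8.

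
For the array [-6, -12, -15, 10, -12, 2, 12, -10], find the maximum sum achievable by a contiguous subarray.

Using Kadane's algorithm on [-6, -12, -15, 10, -12, 2, 12, -10]:

Scanning through the array:
Position 1 (value -12): max_ending_here = -12, max_so_far = -6
Position 2 (value -15): max_ending_here = -15, max_so_far = -6
Position 3 (value 10): max_ending_here = 10, max_so_far = 10
Position 4 (value -12): max_ending_here = -2, max_so_far = 10
Position 5 (value 2): max_ending_here = 2, max_so_far = 10
Position 6 (value 12): max_ending_here = 14, max_so_far = 14
Position 7 (value -10): max_ending_here = 4, max_so_far = 14

Maximum subarray: [2, 12]
Maximum sum: 14

The maximum subarray is [2, 12] with sum 14. This subarray runs from index 5 to index 6.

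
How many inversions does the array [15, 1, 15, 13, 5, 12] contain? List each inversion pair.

Finding inversions in [15, 1, 15, 13, 5, 12]:

(0, 1): arr[0]=15 > arr[1]=1
(0, 3): arr[0]=15 > arr[3]=13
(0, 4): arr[0]=15 > arr[4]=5
(0, 5): arr[0]=15 > arr[5]=12
(2, 3): arr[2]=15 > arr[3]=13
(2, 4): arr[2]=15 > arr[4]=5
(2, 5): arr[2]=15 > arr[5]=12
(3, 4): arr[3]=13 > arr[4]=5
(3, 5): arr[3]=13 > arr[5]=12

Total inversions: 9

The array has 9 inversion(s): (0,1), (0,3), (0,4), (0,5), (2,3), (2,4), (2,5), (3,4), (3,5). Each pair (i,j) satisfies i < j and arr[i] > arr[j].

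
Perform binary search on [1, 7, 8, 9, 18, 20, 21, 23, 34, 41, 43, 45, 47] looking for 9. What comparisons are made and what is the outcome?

Binary search for 9 in [1, 7, 8, 9, 18, 20, 21, 23, 34, 41, 43, 45, 47]:

lo=0, hi=12, mid=6, arr[mid]=21 -> 21 > 9, search left half
lo=0, hi=5, mid=2, arr[mid]=8 -> 8 < 9, search right half
lo=3, hi=5, mid=4, arr[mid]=18 -> 18 > 9, search left half
lo=3, hi=3, mid=3, arr[mid]=9 -> Found target at index 3!

Binary search finds 9 at index 3 after 4 comparisons. The search repeatedly halves the search space by comparing with the middle element.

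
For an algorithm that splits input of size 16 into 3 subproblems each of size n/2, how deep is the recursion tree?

For divide and conquer with division factor 2:

Problem sizes at each level:
Level 0: 16
Level 1: 8
Level 2: 4
Level 3: 2
Level 4: 1

The root is level 0 and the size-1 base case is level 4 (the tree spans levels 0 through 4, i.e. 5 levels counting the root), so the depth is the number of divisions: log_2(16) = 4

The recursion tree depth is log_2(16) = 4. At each level, the problem size is divided by 2, so it takes 4 divisions to reduce to a base case of size 1. The algorithm makes 3 recursive calls at each level.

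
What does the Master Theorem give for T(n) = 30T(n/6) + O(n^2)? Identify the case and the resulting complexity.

Master Theorem for T(n) = 30T(n/6) + O(n^2):

a = 30, b = 6, c = 2
log_b(a) = log_6(30) = 1.8982

Case 3: c = 2 > log_6(30) = 1.8982
T(n) = O(n^2) = O(n^2)

For T(n) = 30T(n/6) + O(n^2): log_6(30) = 1.8982. This is Case 3 of the Master Theorem (c > log_b(a), work dominated by root), giving O(n^2).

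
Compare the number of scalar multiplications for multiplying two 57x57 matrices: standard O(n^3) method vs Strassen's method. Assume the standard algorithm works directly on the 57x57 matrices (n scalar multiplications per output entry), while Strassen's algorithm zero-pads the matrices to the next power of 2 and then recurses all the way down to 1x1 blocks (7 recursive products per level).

Matrix multiplication for 57x57 matrices:

Strassen's algorithm requires power-of-2 dimensions. Pad 57x57 to 64x64 (next power of 2).

Standard algorithm: 57^3 = 185193 multiplications
Strassen's algorithm: 7^(log2(64)) = 7^6 = 117649 multiplications
Savings: 185193 - 117649 = 67544 multiplications

Standard: 185193 multiplications (57^3). Strassen: 117649 multiplications (7^6, after padding to 64x64). Strassen reduces 8 recursive multiplications to 7 at each level.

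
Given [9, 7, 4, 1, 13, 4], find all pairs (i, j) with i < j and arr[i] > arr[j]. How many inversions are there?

Finding inversions in [9, 7, 4, 1, 13, 4]:

(0, 1): arr[0]=9 > arr[1]=7
(0, 2): arr[0]=9 > arr[2]=4
(0, 3): arr[0]=9 > arr[3]=1
(0, 5): arr[0]=9 > arr[5]=4
(1, 2): arr[1]=7 > arr[2]=4
(1, 3): arr[1]=7 > arr[3]=1
(1, 5): arr[1]=7 > arr[5]=4
(2, 3): arr[2]=4 > arr[3]=1
(4, 5): arr[4]=13 > arr[5]=4

Total inversions: 9

The array has 9 inversion(s): (0,1), (0,2), (0,3), (0,5), (1,2), (1,3), (1,5), (2,3), (4,5). Each pair (i,j) satisfies i < j and arr[i] > arr[j].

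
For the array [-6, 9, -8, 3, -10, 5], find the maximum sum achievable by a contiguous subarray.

Using Kadane's algorithm on [-6, 9, -8, 3, -10, 5]:

Scanning through the array:
Position 1 (value 9): max_ending_here = 9, max_so_far = 9
Position 2 (value -8): max_ending_here = 1, max_so_far = 9
Position 3 (value 3): max_ending_here = 4, max_so_far = 9
Position 4 (value -10): max_ending_here = -6, max_so_far = 9
Position 5 (value 5): max_ending_here = 5, max_so_far = 9

Maximum subarray: [9]
Maximum sum: 9

The maximum subarray is [9] with sum 9. This subarray runs from index 1 to index 1.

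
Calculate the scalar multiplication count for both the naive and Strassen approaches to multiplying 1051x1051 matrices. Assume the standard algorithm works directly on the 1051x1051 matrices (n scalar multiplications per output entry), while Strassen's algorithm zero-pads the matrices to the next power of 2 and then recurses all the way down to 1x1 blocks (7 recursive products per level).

Matrix multiplication for 1051x1051 matrices:

Strassen's algorithm requires power-of-2 dimensions. Pad 1051x1051 to 2048x2048 (next power of 2).

Standard algorithm: 1051^3 = 1160935651 multiplications
Strassen's algorithm: 7^(log2(2048)) = 7^11 = 1977326743 multiplications
Difference: 1160935651 - 1977326743 = -816391092 (Strassen uses MORE here due to padding overhead — for small or just-over-power-of-2 n, padding can outweigh the per-level savings)

Standard: 1160935651 multiplications (1051^3). Strassen: 1977326743 multiplications (7^11, after padding to 2048x2048). Strassen reduces 8 recursive multiplications to 7 at each level.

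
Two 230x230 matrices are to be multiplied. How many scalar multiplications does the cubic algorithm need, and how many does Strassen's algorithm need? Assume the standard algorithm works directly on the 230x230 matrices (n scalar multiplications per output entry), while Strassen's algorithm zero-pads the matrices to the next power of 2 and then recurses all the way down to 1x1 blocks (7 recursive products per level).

Matrix multiplication for 230x230 matrices:

Strassen's algorithm requires power-of-2 dimensions. Pad 230x230 to 256x256 (next power of 2).

Standard algorithm: 230^3 = 12167000 multiplications
Strassen's algorithm: 7^(log2(256)) = 7^8 = 5764801 multiplications
Savings: 12167000 - 5764801 = 6402199 multiplications

Standard: 12167000 multiplications (230^3). Strassen: 5764801 multiplications (7^8, after padding to 256x256). Strassen reduces 8 recursive multiplications to 7 at each level.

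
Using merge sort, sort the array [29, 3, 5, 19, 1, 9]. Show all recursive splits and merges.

Merge sort trace:

Split: [29, 3, 5, 19, 1, 9] -> [29, 3, 5] and [19, 1, 9]
  Split: [29, 3, 5] -> [29] and [3, 5]
    Split: [3, 5] -> [3] and [5]
    Merge: [3] + [5] -> [3, 5]
  Merge: [29] + [3, 5] -> [3, 5, 29]
  Split: [19, 1, 9] -> [19] and [1, 9]
    Split: [1, 9] -> [1] and [9]
    Merge: [1] + [9] -> [1, 9]
  Merge: [19] + [1, 9] -> [1, 9, 19]
Merge: [3, 5, 29] + [1, 9, 19] -> [1, 3, 5, 9, 19, 29]

Final sorted array: [1, 3, 5, 9, 19, 29]

The merge sort proceeds by recursively splitting the array and merging sorted halves.
After all merges, the sorted array is [1, 3, 5, 9, 19, 29].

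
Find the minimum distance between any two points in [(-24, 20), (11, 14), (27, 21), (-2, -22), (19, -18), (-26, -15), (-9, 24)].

Computing all pairwise distances among 7 points:

d((-24, 20), (11, 14)) = 35.5106
d((-24, 20), (27, 21)) = 51.0098
d((-24, 20), (-2, -22)) = 47.4131
d((-24, 20), (19, -18)) = 57.3847
d((-24, 20), (-26, -15)) = 35.0571
d((-24, 20), (-9, 24)) = 15.5242 <-- minimum
d((11, 14), (27, 21)) = 17.4642
d((11, 14), (-2, -22)) = 38.2753
d((11, 14), (19, -18)) = 32.9848
d((11, 14), (-26, -15)) = 47.0106
d((11, 14), (-9, 24)) = 22.3607
d((27, 21), (-2, -22)) = 51.8652
d((27, 21), (19, -18)) = 39.8121
d((27, 21), (-26, -15)) = 64.0703
d((27, 21), (-9, 24)) = 36.1248
d((-2, -22), (19, -18)) = 21.3776
d((-2, -22), (-26, -15)) = 25.0
d((-2, -22), (-9, 24)) = 46.5296
d((19, -18), (-26, -15)) = 45.0999
d((19, -18), (-9, 24)) = 50.4777
d((-26, -15), (-9, 24)) = 42.5441

Closest pair: (-24, 20) and (-9, 24) with distance 15.5242

The closest pair is (-24, 20) and (-9, 24) with Euclidean distance 15.5242. For 7 points, brute-force pairwise comparison is shown above. For large n, the divide-and-conquer algorithm (sort by x, recurse on halves, check the dividing strip) achieves O(n log n).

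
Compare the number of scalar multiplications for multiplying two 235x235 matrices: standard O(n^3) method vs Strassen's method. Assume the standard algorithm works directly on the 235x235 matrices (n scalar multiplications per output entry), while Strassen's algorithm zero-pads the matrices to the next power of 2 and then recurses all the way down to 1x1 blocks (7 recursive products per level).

Matrix multiplication for 235x235 matrices:

Strassen's algorithm requires power-of-2 dimensions. Pad 235x235 to 256x256 (next power of 2).

Standard algorithm: 235^3 = 12977875 multiplications
Strassen's algorithm: 7^(log2(256)) = 7^8 = 5764801 multiplications
Savings: 12977875 - 5764801 = 7213074 multiplications

Standard: 12977875 multiplications (235^3). Strassen: 5764801 multiplications (7^8, after padding to 256x256). Strassen reduces 8 recursive multiplications to 7 at each level.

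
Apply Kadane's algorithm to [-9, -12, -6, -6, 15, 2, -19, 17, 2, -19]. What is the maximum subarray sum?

Using Kadane's algorithm on [-9, -12, -6, -6, 15, 2, -19, 17, 2, -19]:

Scanning through the array:
Position 1 (value -12): max_ending_here = -12, max_so_far = -9
Position 2 (value -6): max_ending_here = -6, max_so_far = -6
Position 3 (value -6): max_ending_here = -6, max_so_far = -6
Position 4 (value 15): max_ending_here = 15, max_so_far = 15
Position 5 (value 2): max_ending_here = 17, max_so_far = 17
Position 6 (value -19): max_ending_here = -2, max_so_far = 17
Position 7 (value 17): max_ending_here = 17, max_so_far = 17
Position 8 (value 2): max_ending_here = 19, max_so_far = 19
Position 9 (value -19): max_ending_here = 0, max_so_far = 19

Maximum subarray: [17, 2]
Maximum sum: 19

The maximum subarray is [17, 2] with sum 19. This subarray runs from index 7 to index 8.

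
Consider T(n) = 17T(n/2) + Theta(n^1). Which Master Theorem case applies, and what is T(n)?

Master Theorem for T(n) = 17T(n/2) + O(n^1):

a = 17, b = 2, c = 1
log_b(a) = log_2(17) = 4.0875

Case 1: c = 1 < log_2(17) = 4.0875
T(n) = O(n^(log_2 17))

For T(n) = 17T(n/2) + O(n^1): log_2(17) = 4.0875. This is Case 1 of the Master Theorem (c < log_b(a), work dominated by leaves), giving O(n^(log_2 17)).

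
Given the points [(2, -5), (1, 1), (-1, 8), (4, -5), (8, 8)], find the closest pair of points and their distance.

Computing all pairwise distances among 5 points:

d((2, -5), (1, 1)) = 6.0828
d((2, -5), (-1, 8)) = 13.3417
d((2, -5), (4, -5)) = 2.0 <-- minimum
d((2, -5), (8, 8)) = 14.3178
d((1, 1), (-1, 8)) = 7.2801
d((1, 1), (4, -5)) = 6.7082
d((1, 1), (8, 8)) = 9.8995
d((-1, 8), (4, -5)) = 13.9284
d((-1, 8), (8, 8)) = 9.0
d((4, -5), (8, 8)) = 13.6015

Closest pair: (2, -5) and (4, -5) with distance 2.0

The closest pair is (2, -5) and (4, -5) with Euclidean distance 2.0. For 5 points, brute-force pairwise comparison is shown above. For large n, the divide-and-conquer algorithm (sort by x, recurse on halves, check the dividing strip) achieves O(n log n).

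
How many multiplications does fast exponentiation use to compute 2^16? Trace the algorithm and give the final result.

Computing 2^16 by squaring (build up from 2^1; each line after the first costs one multiplication):

2^1 = 2
2^2 = (2^1)^2 = 2^2 = 4
2^4 = (2^2)^2 = 4^2 = 16
2^8 = (2^4)^2 = 16^2 = 256
2^16 = (2^8)^2 = 256^2 = 65536

Result: 65536
Multiplications needed: 4 (4 lines after 2^1)

2^16 = 65536. Using exponentiation by squaring, this requires 4 multiplications. The key idea: if the exponent is even, square the half-power; if odd, multiply by the base once.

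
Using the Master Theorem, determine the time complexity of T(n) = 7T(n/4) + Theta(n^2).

Master Theorem for T(n) = 7T(n/4) + O(n^2):

a = 7, b = 4, c = 2
log_b(a) = log_4(7) = 1.4037

Case 3: c = 2 > log_4(7) = 1.4037
T(n) = O(n^2) = O(n^2)

For T(n) = 7T(n/4) + O(n^2): log_4(7) = 1.4037. This is Case 3 of the Master Theorem (c > log_b(a), work dominated by root), giving O(n^2).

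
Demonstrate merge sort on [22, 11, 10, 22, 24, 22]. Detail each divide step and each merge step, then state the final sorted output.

Merge sort trace:

Split: [22, 11, 10, 22, 24, 22] -> [22, 11, 10] and [22, 24, 22]
  Split: [22, 11, 10] -> [22] and [11, 10]
    Split: [11, 10] -> [11] and [10]
    Merge: [11] + [10] -> [10, 11]
  Merge: [22] + [10, 11] -> [10, 11, 22]
  Split: [22, 24, 22] -> [22] and [24, 22]
    Split: [24, 22] -> [24] and [22]
    Merge: [24] + [22] -> [22, 24]
  Merge: [22] + [22, 24] -> [22, 22, 24]
Merge: [10, 11, 22] + [22, 22, 24] -> [10, 11, 22, 22, 22, 24]

Final sorted array: [10, 11, 22, 22, 22, 24]

The merge sort proceeds by recursively splitting the array and merging sorted halves.
After all merges, the sorted array is [10, 11, 22, 22, 22, 24].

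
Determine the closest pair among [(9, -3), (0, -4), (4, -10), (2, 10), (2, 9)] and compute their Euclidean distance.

Computing all pairwise distances among 5 points:

d((9, -3), (0, -4)) = 9.0554
d((9, -3), (4, -10)) = 8.6023
d((9, -3), (2, 10)) = 14.7648
d((9, -3), (2, 9)) = 13.8924
d((0, -4), (4, -10)) = 7.2111
d((0, -4), (2, 10)) = 14.1421
d((0, -4), (2, 9)) = 13.1529
d((4, -10), (2, 10)) = 20.0998
d((4, -10), (2, 9)) = 19.105
d((2, 10), (2, 9)) = 1.0 <-- minimum

Closest pair: (2, 10) and (2, 9) with distance 1.0

The closest pair is (2, 10) and (2, 9) with Euclidean distance 1.0. For 5 points, brute-force pairwise comparison is shown above. For large n, the divide-and-conquer algorithm (sort by x, recurse on halves, check the dividing strip) achieves O(n log n).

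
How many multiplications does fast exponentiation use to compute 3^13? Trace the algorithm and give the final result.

Computing 3^13 by squaring (build up from 3^1; each line after the first costs one multiplication):

3^1 = 3
3^2 = (3^1)^2 = 3^2 = 9
3^3 = 3 * 3^2 = 3 * 9 = 27
3^6 = (3^3)^2 = 27^2 = 729
3^12 = (3^6)^2 = 729^2 = 531441
3^13 = 3 * 3^12 = 3 * 531441 = 1594323

Result: 1594323
Multiplications needed: 5 (5 lines after 3^1)

3^13 = 1594323. Using exponentiation by squaring, this requires 5 multiplications. The key idea: if the exponent is even, square the half-power; if odd, multiply by the base once.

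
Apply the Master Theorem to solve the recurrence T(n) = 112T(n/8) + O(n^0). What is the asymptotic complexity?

Master Theorem for T(n) = 112T(n/8) + O(n^0):

a = 112, b = 8, c = 0
log_b(a) = log_8(112) = 2.2691

Case 1: c = 0 < log_8(112) = 2.2691
T(n) = O(n^(log_8 112))

For T(n) = 112T(n/8) + O(n^0): log_8(112) = 2.2691. This is Case 1 of the Master Theorem (c < log_b(a), work dominated by leaves), giving O(n^(log_8 112)).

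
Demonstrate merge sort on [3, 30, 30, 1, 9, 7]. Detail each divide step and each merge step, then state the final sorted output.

Merge sort trace:

Split: [3, 30, 30, 1, 9, 7] -> [3, 30, 30] and [1, 9, 7]
  Split: [3, 30, 30] -> [3] and [30, 30]
    Split: [30, 30] -> [30] and [30]
    Merge: [30] + [30] -> [30, 30]
  Merge: [3] + [30, 30] -> [3, 30, 30]
  Split: [1, 9, 7] -> [1] and [9, 7]
    Split: [9, 7] -> [9] and [7]
    Merge: [9] + [7] -> [7, 9]
  Merge: [1] + [7, 9] -> [1, 7, 9]
Merge: [3, 30, 30] + [1, 7, 9] -> [1, 3, 7, 9, 30, 30]

Final sorted array: [1, 3, 7, 9, 30, 30]

The merge sort proceeds by recursively splitting the array and merging sorted halves.
After all merges, the sorted array is [1, 3, 7, 9, 30, 30].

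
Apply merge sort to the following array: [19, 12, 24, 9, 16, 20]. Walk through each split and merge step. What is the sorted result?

Merge sort trace:

Split: [19, 12, 24, 9, 16, 20] -> [19, 12, 24] and [9, 16, 20]
  Split: [19, 12, 24] -> [19] and [12, 24]
    Split: [12, 24] -> [12] and [24]
    Merge: [12] + [24] -> [12, 24]
  Merge: [19] + [12, 24] -> [12, 19, 24]
  Split: [9, 16, 20] -> [9] and [16, 20]
    Split: [16, 20] -> [16] and [20]
    Merge: [16] + [20] -> [16, 20]
  Merge: [9] + [16, 20] -> [9, 16, 20]
Merge: [12, 19, 24] + [9, 16, 20] -> [9, 12, 16, 19, 20, 24]

Final sorted array: [9, 12, 16, 19, 20, 24]

The merge sort proceeds by recursively splitting the array and merging sorted halves.
After all merges, the sorted array is [9, 12, 16, 19, 20, 24].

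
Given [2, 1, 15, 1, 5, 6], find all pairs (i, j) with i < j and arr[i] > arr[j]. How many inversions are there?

Finding inversions in [2, 1, 15, 1, 5, 6]:

(0, 1): arr[0]=2 > arr[1]=1
(0, 3): arr[0]=2 > arr[3]=1
(2, 3): arr[2]=15 > arr[3]=1
(2, 4): arr[2]=15 > arr[4]=5
(2, 5): arr[2]=15 > arr[5]=6

Total inversions: 5

The array has 5 inversion(s): (0,1), (0,3), (2,3), (2,4), (2,5). Each pair (i,j) satisfies i < j and arr[i] > arr[j].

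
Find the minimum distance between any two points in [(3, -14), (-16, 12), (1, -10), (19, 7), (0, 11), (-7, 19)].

Computing all pairwise distances among 6 points:

d((3, -14), (-16, 12)) = 32.2025
d((3, -14), (1, -10)) = 4.4721 <-- minimum
d((3, -14), (19, 7)) = 26.4008
d((3, -14), (0, 11)) = 25.1794
d((3, -14), (-7, 19)) = 34.4819
d((-16, 12), (1, -10)) = 27.8029
d((-16, 12), (19, 7)) = 35.3553
d((-16, 12), (0, 11)) = 16.0312
d((-16, 12), (-7, 19)) = 11.4018
d((1, -10), (19, 7)) = 24.7588
d((1, -10), (0, 11)) = 21.0238
d((1, -10), (-7, 19)) = 30.0832
d((19, 7), (0, 11)) = 19.4165
d((19, 7), (-7, 19)) = 28.6356
d((0, 11), (-7, 19)) = 10.6301

Closest pair: (3, -14) and (1, -10) with distance 4.4721

The closest pair is (3, -14) and (1, -10) with Euclidean distance 4.4721. For 6 points, brute-force pairwise comparison is shown above. For large n, the divide-and-conquer algorithm (sort by x, recurse on halves, check the dividing strip) achieves O(n log n).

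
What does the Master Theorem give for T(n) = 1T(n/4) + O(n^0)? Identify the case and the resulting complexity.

Master Theorem for T(n) = 1T(n/4) + O(n^0):

a = 1, b = 4, c = 0
log_b(a) = log_4(1) = 0.0000

Case 2: c = 0 = log_4(1) = 0.0000
T(n) = O(n^0 log n) = O(log n)

For T(n) = 1T(n/4) + O(n^0): log_4(1) = 0.0000. This is Case 2 of the Master Theorem (c = log_b(a), equal work at all levels), giving O(log n).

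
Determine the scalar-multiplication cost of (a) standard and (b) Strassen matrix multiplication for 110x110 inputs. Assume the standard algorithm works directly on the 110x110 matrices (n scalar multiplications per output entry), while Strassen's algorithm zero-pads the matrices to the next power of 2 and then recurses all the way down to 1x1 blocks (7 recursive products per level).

Matrix multiplication for 110x110 matrices:

Strassen's algorithm requires power-of-2 dimensions. Pad 110x110 to 128x128 (next power of 2).

Standard algorithm: 110^3 = 1331000 multiplications
Strassen's algorithm: 7^(log2(128)) = 7^7 = 823543 multiplications
Savings: 1331000 - 823543 = 507457 multiplications

Standard: 1331000 multiplications (110^3). Strassen: 823543 multiplications (7^7, after padding to 128x128). Strassen reduces 8 recursive multiplications to 7 at each level.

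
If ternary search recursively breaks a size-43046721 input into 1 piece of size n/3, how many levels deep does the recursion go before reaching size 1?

For divide and conquer with division factor 3:

Problem sizes at each level:
Level 0: 43046721
Level 1: 14348907
Level 2: 4782969
Level 3: 1594323
Level 4: 531441
Level 5: 177147
Level 6: 59049
Level 7: 19683
Level 8: 6561
Level 9: 2187
Level 10: 729
Level 11: 243
Level 12: 81
Level 13: 27
Level 14: 9
Level 15: 3
Level 16: 1

The root is level 0 and the size-1 base case is level 16 (the tree spans levels 0 through 16, i.e. 17 levels counting the root), so the depth is the number of divisions: log_3(43046721) = 16

The recursion tree depth is log_3(43046721) = 16. At each level, the problem size is divided by 3, so it takes 16 divisions to reduce to a base case of size 1. The algorithm makes 1 recursive call at each level.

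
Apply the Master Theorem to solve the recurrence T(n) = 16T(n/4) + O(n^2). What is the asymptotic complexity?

Master Theorem for T(n) = 16T(n/4) + O(n^2):

a = 16, b = 4, c = 2
log_b(a) = log_4(16) = 2.0000

Case 2: c = 2 = log_4(16) = 2.0000
T(n) = O(n^2 log n) = O(n^2 log n)

For T(n) = 16T(n/4) + O(n^2): log_4(16) = 2.0000. This is Case 2 of the Master Theorem (c = log_b(a), equal work at all levels), giving O(n^2 log n).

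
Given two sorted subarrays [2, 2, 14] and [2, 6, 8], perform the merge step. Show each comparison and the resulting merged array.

Merging process:

Compare 2 vs 2: take 2 from left. Merged: [2]
Compare 2 vs 2: take 2 from left. Merged: [2, 2]
Compare 14 vs 2: take 2 from right. Merged: [2, 2, 2]
Compare 14 vs 6: take 6 from right. Merged: [2, 2, 2, 6]
Compare 14 vs 8: take 8 from right. Merged: [2, 2, 2, 6, 8]
Append remaining from left: [14]. Merged: [2, 2, 2, 6, 8, 14]

Final merged array: [2, 2, 2, 6, 8, 14]
Total comparisons: 5

The merged array is [2, 2, 2, 6, 8, 14], requiring 5 comparisons. The merge step runs in O(n) time where n is the total number of elements.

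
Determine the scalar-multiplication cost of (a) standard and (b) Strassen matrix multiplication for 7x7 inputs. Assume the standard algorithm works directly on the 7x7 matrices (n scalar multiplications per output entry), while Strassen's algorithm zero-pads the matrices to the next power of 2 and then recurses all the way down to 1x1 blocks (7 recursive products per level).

Matrix multiplication for 7x7 matrices:

Strassen's algorithm requires power-of-2 dimensions. Pad 7x7 to 8x8 (next power of 2).

Standard algorithm: 7^3 = 343 multiplications
Strassen's algorithm: 7^(log2(8)) = 7^3 = 343 multiplications
Savings: 343 - 343 = 0 multiplications

Standard: 343 multiplications (7^3). Strassen: 343 multiplications (7^3, after padding to 8x8). Strassen reduces 8 recursive multiplications to 7 at each level.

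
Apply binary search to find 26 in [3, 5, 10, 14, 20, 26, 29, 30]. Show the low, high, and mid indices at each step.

Binary search for 26 in [3, 5, 10, 14, 20, 26, 29, 30]:

lo=0, hi=7, mid=3, arr[mid]=14 -> 14 < 26, search right half
lo=4, hi=7, mid=5, arr[mid]=26 -> Found target at index 5!

Binary search finds 26 at index 5 after 2 comparisons. The search repeatedly halves the search space by comparing with the middle element.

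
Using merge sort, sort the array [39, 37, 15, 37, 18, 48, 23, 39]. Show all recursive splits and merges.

Merge sort trace:

Split: [39, 37, 15, 37, 18, 48, 23, 39] -> [39, 37, 15, 37] and [18, 48, 23, 39]
  Split: [39, 37, 15, 37] -> [39, 37] and [15, 37]
    Split: [39, 37] -> [39] and [37]
    Merge: [39] + [37] -> [37, 39]
    Split: [15, 37] -> [15] and [37]
    Merge: [15] + [37] -> [15, 37]
  Merge: [37, 39] + [15, 37] -> [15, 37, 37, 39]
  Split: [18, 48, 23, 39] -> [18, 48] and [23, 39]
    Split: [18, 48] -> [18] and [48]
    Merge: [18] + [48] -> [18, 48]
    Split: [23, 39] -> [23] and [39]
    Merge: [23] + [39] -> [23, 39]
  Merge: [18, 48] + [23, 39] -> [18, 23, 39, 48]
Merge: [15, 37, 37, 39] + [18, 23, 39, 48] -> [15, 18, 23, 37, 37, 39, 39, 48]

Final sorted array: [15, 18, 23, 37, 37, 39, 39, 48]

The merge sort proceeds by recursively splitting the array and merging sorted halves.
After all merges, the sorted array is [15, 18, 23, 37, 37, 39, 39, 48].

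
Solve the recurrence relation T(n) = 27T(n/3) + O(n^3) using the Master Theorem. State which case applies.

Master Theorem for T(n) = 27T(n/3) + O(n^3):

a = 27, b = 3, c = 3
log_b(a) = log_3(27) = 3.0000

Case 2: c = 3 = log_3(27) = 3.0000
T(n) = O(n^3 log n) = O(n^3 log n)

For T(n) = 27T(n/3) + O(n^3): log_3(27) = 3.0000. This is Case 2 of the Master Theorem (c = log_b(a), equal work at all levels), giving O(n^3 log n).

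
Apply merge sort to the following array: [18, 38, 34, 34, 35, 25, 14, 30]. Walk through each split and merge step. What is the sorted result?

Merge sort trace:

Split: [18, 38, 34, 34, 35, 25, 14, 30] -> [18, 38, 34, 34] and [35, 25, 14, 30]
  Split: [18, 38, 34, 34] -> [18, 38] and [34, 34]
    Split: [18, 38] -> [18] and [38]
    Merge: [18] + [38] -> [18, 38]
    Split: [34, 34] -> [34] and [34]
    Merge: [34] + [34] -> [34, 34]
  Merge: [18, 38] + [34, 34] -> [18, 34, 34, 38]
  Split: [35, 25, 14, 30] -> [35, 25] and [14, 30]
    Split: [35, 25] -> [35] and [25]
    Merge: [35] + [25] -> [25, 35]
    Split: [14, 30] -> [14] and [30]
    Merge: [14] + [30] -> [14, 30]
  Merge: [25, 35] + [14, 30] -> [14, 25, 30, 35]
Merge: [18, 34, 34, 38] + [14, 25, 30, 35] -> [14, 18, 25, 30, 34, 34, 35, 38]

Final sorted array: [14, 18, 25, 30, 34, 34, 35, 38]

The merge sort proceeds by recursively splitting the array and merging sorted halves.
After all merges, the sorted array is [14, 18, 25, 30, 34, 34, 35, 38].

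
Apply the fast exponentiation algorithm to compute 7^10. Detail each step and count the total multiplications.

Computing 7^10 by squaring (build up from 7^1; each line after the first costs one multiplication):

7^1 = 7
7^2 = (7^1)^2 = 7^2 = 49
7^4 = (7^2)^2 = 49^2 = 2401
7^5 = 7 * 7^4 = 7 * 2401 = 16807
7^10 = (7^5)^2 = 16807^2 = 282475249

Result: 282475249
Multiplications needed: 4 (4 lines after 7^1)

7^10 = 282475249. Using exponentiation by squaring, this requires 4 multiplications. The key idea: if the exponent is even, square the half-power; if odd, multiply by the base once.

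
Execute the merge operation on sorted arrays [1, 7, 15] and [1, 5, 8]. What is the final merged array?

Merging process:

Compare 1 vs 1: take 1 from left. Merged: [1]
Compare 7 vs 1: take 1 from right. Merged: [1, 1]
Compare 7 vs 5: take 5 from right. Merged: [1, 1, 5]
Compare 7 vs 8: take 7 from left. Merged: [1, 1, 5, 7]
Compare 15 vs 8: take 8 from right. Merged: [1, 1, 5, 7, 8]
Append remaining from left: [15]. Merged: [1, 1, 5, 7, 8, 15]

Final merged array: [1, 1, 5, 7, 8, 15]
Total comparisons: 5

The merged array is [1, 1, 5, 7, 8, 15], requiring 5 comparisons. The merge step runs in O(n) time where n is the total number of elements.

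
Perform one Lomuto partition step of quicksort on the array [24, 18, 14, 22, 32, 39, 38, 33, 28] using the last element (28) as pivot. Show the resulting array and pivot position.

Lomuto partition with pivot = 28:

Initial array: [24, 18, 14, 22, 32, 39, 38, 33, 28]

arr[0]=24 <= 28: swap with position 0, array becomes [24, 18, 14, 22, 32, 39, 38, 33, 28]
arr[1]=18 <= 28: swap with position 1, array becomes [24, 18, 14, 22, 32, 39, 38, 33, 28]
arr[2]=14 <= 28: swap with position 2, array becomes [24, 18, 14, 22, 32, 39, 38, 33, 28]
arr[3]=22 <= 28: swap with position 3, array becomes [24, 18, 14, 22, 32, 39, 38, 33, 28]
arr[4]=32 > 28: no swap
arr[5]=39 > 28: no swap
arr[6]=38 > 28: no swap
arr[7]=33 > 28: no swap

Place pivot at position 4: [24, 18, 14, 22, 28, 39, 38, 33, 32]
Pivot position: 4

After partitioning with pivot 28, the array becomes [24, 18, 14, 22, 28, 39, 38, 33, 32]. The pivot is placed at index 4. All elements to the left of the pivot are <= 28, and all elements to the right are > 28.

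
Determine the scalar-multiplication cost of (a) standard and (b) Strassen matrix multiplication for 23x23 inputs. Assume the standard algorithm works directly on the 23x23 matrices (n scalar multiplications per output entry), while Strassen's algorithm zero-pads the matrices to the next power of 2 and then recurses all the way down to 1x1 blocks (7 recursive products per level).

Matrix multiplication for 23x23 matrices:

Strassen's algorithm requires power-of-2 dimensions. Pad 23x23 to 32x32 (next power of 2).

Standard algorithm: 23^3 = 12167 multiplications
Strassen's algorithm: 7^(log2(32)) = 7^5 = 16807 multiplications
Difference: 12167 - 16807 = -4640 (Strassen uses MORE here due to padding overhead — for small or just-over-power-of-2 n, padding can outweigh the per-level savings)

Standard: 12167 multiplications (23^3). Strassen: 16807 multiplications (7^5, after padding to 32x32). Strassen reduces 8 recursive multiplications to 7 at each level.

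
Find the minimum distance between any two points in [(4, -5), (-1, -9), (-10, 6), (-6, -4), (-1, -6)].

Computing all pairwise distances among 5 points:

d((4, -5), (-1, -9)) = 6.4031
d((4, -5), (-10, 6)) = 17.8045
d((4, -5), (-6, -4)) = 10.0499
d((4, -5), (-1, -6)) = 5.099
d((-1, -9), (-10, 6)) = 17.4929
d((-1, -9), (-6, -4)) = 7.0711
d((-1, -9), (-1, -6)) = 3.0 <-- minimum
d((-10, 6), (-6, -4)) = 10.7703
d((-10, 6), (-1, -6)) = 15.0
d((-6, -4), (-1, -6)) = 5.3852

Closest pair: (-1, -9) and (-1, -6) with distance 3.0

The closest pair is (-1, -9) and (-1, -6) with Euclidean distance 3.0. For 5 points, brute-force pairwise comparison is shown above. For large n, the divide-and-conquer algorithm (sort by x, recurse on halves, check the dividing strip) achieves O(n log n).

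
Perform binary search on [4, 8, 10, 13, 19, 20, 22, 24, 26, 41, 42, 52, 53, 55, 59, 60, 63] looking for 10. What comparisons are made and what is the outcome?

Binary search for 10 in [4, 8, 10, 13, 19, 20, 22, 24, 26, 41, 42, 52, 53, 55, 59, 60, 63]:

lo=0, hi=16, mid=8, arr[mid]=26 -> 26 > 10, search left half
lo=0, hi=7, mid=3, arr[mid]=13 -> 13 > 10, search left half
lo=0, hi=2, mid=1, arr[mid]=8 -> 8 < 10, search right half
lo=2, hi=2, mid=2, arr[mid]=10 -> Found target at index 2!

Binary search finds 10 at index 2 after 4 comparisons. The search repeatedly halves the search space by comparing with the middle element.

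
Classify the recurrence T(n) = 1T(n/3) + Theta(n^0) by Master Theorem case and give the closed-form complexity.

Master Theorem for T(n) = 1T(n/3) + O(n^0):

a = 1, b = 3, c = 0
log_b(a) = log_3(1) = 0.0000

Case 2: c = 0 = log_3(1) = 0.0000
T(n) = O(n^0 log n) = O(log n)

For T(n) = 1T(n/3) + O(n^0): log_3(1) = 0.0000. This is Case 2 of the Master Theorem (c = log_b(a), equal work at all levels), giving O(log n).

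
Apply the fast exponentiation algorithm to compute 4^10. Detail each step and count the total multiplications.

Computing 4^10 by squaring (build up from 4^1; each line after the first costs one multiplication):

4^1 = 4
4^2 = (4^1)^2 = 4^2 = 16
4^4 = (4^2)^2 = 16^2 = 256
4^5 = 4 * 4^4 = 4 * 256 = 1024
4^10 = (4^5)^2 = 1024^2 = 1048576

Result: 1048576
Multiplications needed: 4 (4 lines after 4^1)

4^10 = 1048576. Using exponentiation by squaring, this requires 4 multiplications. The key idea: if the exponent is even, square the half-power; if odd, multiply by the base once.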